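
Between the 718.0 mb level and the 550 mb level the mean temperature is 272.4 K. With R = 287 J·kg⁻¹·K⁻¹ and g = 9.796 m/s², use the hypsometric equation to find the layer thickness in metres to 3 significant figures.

Δz ≈ 2130 m

Hypsometric equation: Δz = (R T̄/g) ln(P₁/P₂).
R T̄/g = 287 × 272.4 / 9.796 = 7980.7 m.
ln(718.0/550) = ln(1.3055) = 0.26659.
Δz = 7980.7 × 0.26659 = 2127.6 m.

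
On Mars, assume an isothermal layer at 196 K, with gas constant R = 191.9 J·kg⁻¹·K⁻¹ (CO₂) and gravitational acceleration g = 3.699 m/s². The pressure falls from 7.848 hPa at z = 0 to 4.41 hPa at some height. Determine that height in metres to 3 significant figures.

Scale height: H = RT/g = 191.9 × 196 / 3.699 = 10168 m.
Invert the barometric formula: z = H ln(P₀/P).
P₀/P = 7.848/4.41 = 1.7796; ln(1.7796) = 0.57639.
z = 10168 × 0.57639 = 5860.7 m.

z ≈ 5860 m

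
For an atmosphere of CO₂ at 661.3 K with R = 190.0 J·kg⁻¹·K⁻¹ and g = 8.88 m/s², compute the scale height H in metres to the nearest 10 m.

The scale height of an isothermal atmosphere is H = RT/g.
H = 190.0 × 661.3 / 8.88 = 125650/8.88 = 14150 m.

H ≈ 14150 m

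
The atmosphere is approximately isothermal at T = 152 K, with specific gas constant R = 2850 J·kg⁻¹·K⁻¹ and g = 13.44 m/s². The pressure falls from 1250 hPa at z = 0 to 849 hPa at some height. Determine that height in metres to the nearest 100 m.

Scale height: H = RT/g = 2850 × 152 / 13.44 = 32232 m.
Invert the barometric formula: z = H ln(P₀/P).
P₀/P = 1250/849 = 1.4723; ln(1.4723) = 0.38683.
z = 32232 × 0.38683 = 12468 m.

z ≈ 12500 m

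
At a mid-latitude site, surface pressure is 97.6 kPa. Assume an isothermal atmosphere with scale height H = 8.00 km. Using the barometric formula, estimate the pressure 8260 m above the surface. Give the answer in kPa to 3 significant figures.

Barometric formula: P = P₀ exp(−z/H).
z/H = 8260.0/8000.0 = 1.0325; exp(−1.0325) = 0.35612.
P = 97.6 × 0.35612 = 34.757 kPa.

P ≈ 34.8 kPa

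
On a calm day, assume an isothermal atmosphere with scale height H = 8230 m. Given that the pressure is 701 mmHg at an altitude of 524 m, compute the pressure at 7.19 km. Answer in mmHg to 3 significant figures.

P ≈ 312 mmHg

Between two levels, P₂ = P₁ exp(−Δz/H) with Δz = z₂ − z₁.
Δz = 7190.0 − 524.00 = 6666.0 m; Δz/H = 6666.0/8230.0 = 0.80996.
P₂ = 701 × exp(−0.80996) = 701 × 0.44488 = 311.86 mmHg.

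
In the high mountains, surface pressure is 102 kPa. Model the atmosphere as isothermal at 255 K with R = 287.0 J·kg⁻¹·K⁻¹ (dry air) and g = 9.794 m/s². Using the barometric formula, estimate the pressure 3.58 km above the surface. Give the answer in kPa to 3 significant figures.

Scale height: H = RT/g = 287.0 × 255 / 9.794 = 7472.4 m.
Barometric formula: P = P₀ exp(−z/H).
z/H = 3580.0/7472.4 = 0.47910; exp(−0.47910) = 0.61934.
P = 102 × 0.61934 = 63.173 kPa.

P ≈ 63.2 kPa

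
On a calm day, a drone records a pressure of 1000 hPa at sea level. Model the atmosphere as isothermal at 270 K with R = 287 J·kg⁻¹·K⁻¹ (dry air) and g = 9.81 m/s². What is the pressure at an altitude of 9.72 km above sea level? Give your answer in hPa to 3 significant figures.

P ≈ 292 hPa

Scale height: H = RT/g = 287 × 270 / 9.81 = 7899.1 m.
Barometric formula: P = P₀ exp(−z/H).
z/H = 9720.0/7899.1 = 1.2305; exp(−1.2305) = 0.29215.
P = 1000 × 0.29215 = 292.15 hPa.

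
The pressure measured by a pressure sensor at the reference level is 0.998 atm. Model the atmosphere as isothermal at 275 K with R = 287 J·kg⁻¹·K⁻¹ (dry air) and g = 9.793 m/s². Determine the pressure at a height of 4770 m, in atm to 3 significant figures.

P ≈ 0.552 atm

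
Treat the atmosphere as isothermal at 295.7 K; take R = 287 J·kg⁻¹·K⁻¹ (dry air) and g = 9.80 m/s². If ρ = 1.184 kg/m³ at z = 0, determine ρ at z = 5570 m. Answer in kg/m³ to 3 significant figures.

Scale height: H = RT/g = 287 × 295.7 / 9.80 = 8659.8 m.
In an isothermal atmosphere, density decays like pressure: ρ = ρ₀ exp(−z/H).
z/H = 5570.0/8659.8 = 0.64320; exp(−0.64320) = 0.52561.
ρ = 1.184 × 0.52561 = 0.62232 kg/m³.

ρ ≈ 0.622 kg/m³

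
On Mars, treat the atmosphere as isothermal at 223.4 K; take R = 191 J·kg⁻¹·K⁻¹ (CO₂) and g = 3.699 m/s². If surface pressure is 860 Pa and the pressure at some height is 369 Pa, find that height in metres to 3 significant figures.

Scale height: H = RT/g = 191 × 223.4 / 3.699 = 11535 m.
Invert the barometric formula: z = H ln(P₀/P).
P₀/P = 860/369 = 2.3306; ln(2.3306) = 0.84613.
z = 11535 × 0.84613 = 9760.1 m.

z ≈ 9760 m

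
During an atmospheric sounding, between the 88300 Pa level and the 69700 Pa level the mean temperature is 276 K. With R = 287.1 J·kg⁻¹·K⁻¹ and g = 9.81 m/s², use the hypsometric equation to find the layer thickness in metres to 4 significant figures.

Δz ≈ 1911 m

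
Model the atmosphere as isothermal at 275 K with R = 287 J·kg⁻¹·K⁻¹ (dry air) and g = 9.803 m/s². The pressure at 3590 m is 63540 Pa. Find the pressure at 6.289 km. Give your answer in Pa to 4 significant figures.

Scale height: H = RT/g = 287 × 275 / 9.803 = 8051.1 m.
Between two levels, P₂ = P₁ exp(−Δz/H) with Δz = z₂ − z₁.
Δz = 6289.0 − 3590.0 = 2699.0 m; Δz/H = 2699.0/8051.1 = 0.33523.
P₂ = 63540 × exp(−0.33523) = 63540 × 0.71517 = 45442 Pa.

P ≈ 45440 Pa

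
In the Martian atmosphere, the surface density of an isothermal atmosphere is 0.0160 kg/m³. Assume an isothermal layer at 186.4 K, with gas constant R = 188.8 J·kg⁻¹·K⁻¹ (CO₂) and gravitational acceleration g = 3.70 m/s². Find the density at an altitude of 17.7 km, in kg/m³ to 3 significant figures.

ρ ≈ 0.00249 kg/m³

Scale height: H = RT/g = 188.8 × 186.4 / 3.70 = 9511.4 m.
In an isothermal atmosphere, density decays like pressure: ρ = ρ₀ exp(−z/H).
z/H = 17700/9511.4 = 1.8609; exp(−1.8609) = 0.15553.
ρ = 0.0160 × 0.15553 = 0.0024885 kg/m³.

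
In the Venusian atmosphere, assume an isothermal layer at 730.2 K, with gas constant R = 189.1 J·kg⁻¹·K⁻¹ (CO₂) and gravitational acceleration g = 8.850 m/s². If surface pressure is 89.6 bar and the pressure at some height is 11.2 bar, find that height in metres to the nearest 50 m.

z ≈ 32450 m

Scale height: H = RT/g = 189.1 × 730.2 / 8.850 = 15602 m.
Invert the barometric formula: z = H ln(P₀/P).
P₀/P = 89.6/11.2 = 8.0000; ln(8.0000) = 2.0794.
z = 15602 × 2.0794 = 32443 m.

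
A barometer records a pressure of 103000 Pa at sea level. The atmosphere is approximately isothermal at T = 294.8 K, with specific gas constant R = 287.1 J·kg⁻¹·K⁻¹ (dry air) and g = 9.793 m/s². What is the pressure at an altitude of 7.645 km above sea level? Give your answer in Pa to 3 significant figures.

Scale height: H = RT/g = 287.1 × 294.8 / 9.793 = 8642.6 m.
Barometric formula: P = P₀ exp(−z/H).
z/H = 7645.0/8642.6 = 0.88457; exp(−0.88457) = 0.41289.
P = 103000 × 0.41289 = 42528 Pa.

P ≈ 42500 Pa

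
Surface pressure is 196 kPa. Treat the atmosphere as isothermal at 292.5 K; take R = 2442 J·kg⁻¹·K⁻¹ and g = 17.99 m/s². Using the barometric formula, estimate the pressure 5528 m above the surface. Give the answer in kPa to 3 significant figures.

P ≈ 171 kPa

Scale height: H = RT/g = 2442 × 292.5 / 17.99 = 39705 m.
Barometric formula: P = P₀ exp(−z/H).
z/H = 5528.0/39705 = 0.13923; exp(−0.13923) = 0.87003.
P = 196 × 0.87003 = 170.53 kPa.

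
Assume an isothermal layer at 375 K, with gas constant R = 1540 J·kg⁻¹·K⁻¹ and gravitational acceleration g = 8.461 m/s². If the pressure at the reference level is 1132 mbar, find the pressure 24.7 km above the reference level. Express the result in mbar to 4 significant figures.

Scale height: H = RT/g = 1540 × 375 / 8.461 = 68254 m.
Barometric formula: P = P₀ exp(−z/H).
z/H = 24700/68254 = 0.36188; exp(−0.36188) = 0.69637.
P = 1132 × 0.69637 = 788.29 mbar.

P ≈ 788.3 mbar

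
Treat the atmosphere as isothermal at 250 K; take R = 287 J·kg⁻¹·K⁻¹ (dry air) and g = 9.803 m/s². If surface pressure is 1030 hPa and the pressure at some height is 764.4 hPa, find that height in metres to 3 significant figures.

Scale height: H = RT/g = 287 × 250 / 9.803 = 7319.2 m.
Invert the barometric formula: z = H ln(P₀/P).
P₀/P = 1030/764.4 = 1.3475; ln(1.3475) = 0.29825.
z = 7319.2 × 0.29825 = 2183.0 m.

z ≈ 2180 m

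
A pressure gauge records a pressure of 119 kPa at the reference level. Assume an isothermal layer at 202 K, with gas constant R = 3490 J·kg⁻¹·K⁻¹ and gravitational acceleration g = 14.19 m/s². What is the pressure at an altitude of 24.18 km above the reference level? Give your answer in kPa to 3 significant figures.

P ≈ 73.1 kPa

Scale height: H = RT/g = 3490 × 202 / 14.19 = 49681 m.
Barometric formula: P = P₀ exp(−z/H).
z/H = 24180/49681 = 0.48671; exp(−0.48671) = 0.61465.
P = 119 × 0.61465 = 73.143 kPa.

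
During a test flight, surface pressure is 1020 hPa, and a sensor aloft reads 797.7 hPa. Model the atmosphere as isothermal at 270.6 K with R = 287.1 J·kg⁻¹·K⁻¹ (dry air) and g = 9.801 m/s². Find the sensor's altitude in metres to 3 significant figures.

Scale height: H = RT/g = 287.1 × 270.6 / 9.801 = 7926.7 m.
Invert the barometric formula: z = H ln(P₀/P).
P₀/P = 1020/797.7 = 1.2787; ln(1.2787) = 0.24584.
z = 7926.7 × 0.24584 = 1948.7 m.

z ≈ 1950 m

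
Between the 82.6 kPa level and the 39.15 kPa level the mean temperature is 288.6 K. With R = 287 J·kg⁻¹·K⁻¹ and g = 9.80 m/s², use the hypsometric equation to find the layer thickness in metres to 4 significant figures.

Hypsometric equation: Δz = (R T̄/g) ln(P₁/P₂).
R T̄/g = 287 × 288.6 / 9.80 = 8451.9 m.
ln(82.6/39.15) = ln(2.1098) = 0.74659.
Δz = 8451.9 × 0.74659 = 6310.1 m.

Δz ≈ 6310 m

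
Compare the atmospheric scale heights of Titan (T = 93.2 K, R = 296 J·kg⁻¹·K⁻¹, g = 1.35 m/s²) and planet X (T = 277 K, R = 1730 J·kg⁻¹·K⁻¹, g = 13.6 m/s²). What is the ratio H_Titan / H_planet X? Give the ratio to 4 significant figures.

H_Titan/H_planet X ≈ 0.5799

H = RT/g for each body.
H_Titan = 296 × 93.2 / 1.35 = 20435 m.
H_planet X = 1730 × 277 / 13.6 = 35236 m.
H_Titan/H_planet X = 20435/35236 = 0.57995.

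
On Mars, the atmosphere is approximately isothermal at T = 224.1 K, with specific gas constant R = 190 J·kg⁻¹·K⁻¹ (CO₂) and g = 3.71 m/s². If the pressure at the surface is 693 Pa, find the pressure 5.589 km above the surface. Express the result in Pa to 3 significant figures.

P ≈ 426 Pa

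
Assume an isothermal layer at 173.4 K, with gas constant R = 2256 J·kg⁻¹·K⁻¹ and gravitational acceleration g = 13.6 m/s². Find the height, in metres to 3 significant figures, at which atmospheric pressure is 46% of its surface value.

Scale height: H = RT/g = 2256 × 173.4 / 13.6 = 28764 m.
Set P/P₀ = exp(−z/H) = 0.46, so z = −H ln(0.46).
−ln(0.46) = 0.77653; z = 28764 × 0.77653 = 22336 m.

z ≈ 22300 m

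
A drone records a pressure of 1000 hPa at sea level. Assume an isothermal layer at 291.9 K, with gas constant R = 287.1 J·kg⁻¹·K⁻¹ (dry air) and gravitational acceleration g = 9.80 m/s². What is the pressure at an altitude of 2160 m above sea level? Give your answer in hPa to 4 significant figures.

P ≈ 776.8 hPa

Scale height: H = RT/g = 287.1 × 291.9 / 9.80 = 8551.5 m.
Barometric formula: P = P₀ exp(−z/H).
z/H = 2160.0/8551.5 = 0.25259; exp(−0.25259) = 0.77679.
P = 1000 × 0.77679 = 776.79 hPa.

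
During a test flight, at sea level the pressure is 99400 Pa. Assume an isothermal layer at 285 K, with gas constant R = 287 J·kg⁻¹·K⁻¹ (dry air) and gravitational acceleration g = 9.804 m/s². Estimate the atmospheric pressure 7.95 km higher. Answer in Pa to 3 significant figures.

Scale height: H = RT/g = 287 × 285 / 9.804 = 8343.0 m.
Barometric formula: P = P₀ exp(−z/H).
z/H = 7950.0/8343.0 = 0.95289; exp(−0.95289) = 0.38562.
P = 99400 × 0.38562 = 38331 Pa.

P ≈ 38300 Pa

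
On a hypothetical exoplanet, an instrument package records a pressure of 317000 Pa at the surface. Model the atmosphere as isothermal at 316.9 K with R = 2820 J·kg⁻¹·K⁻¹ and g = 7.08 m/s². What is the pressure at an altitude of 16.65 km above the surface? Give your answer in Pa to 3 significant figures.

P ≈ 278000 Pa

Scale height: H = RT/g = 2820 × 316.9 / 7.08 = 126220 m.
Barometric formula: P = P₀ exp(−z/H).
z/H = 16650/126220 = 0.13191; exp(−0.13191) = 0.87642.
P = 317000 × 0.87642 = 277830 Pa.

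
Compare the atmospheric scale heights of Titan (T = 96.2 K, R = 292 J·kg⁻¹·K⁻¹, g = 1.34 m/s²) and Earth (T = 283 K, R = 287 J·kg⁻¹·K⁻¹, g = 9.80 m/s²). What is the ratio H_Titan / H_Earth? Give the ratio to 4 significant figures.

H_Titan/H_Earth ≈ 2.529

H = RT/g for each body.
H_Titan = 292 × 96.2 / 1.34 = 20963 m.
H_Earth = 287 × 283 / 9.80 = 8287.9 m.
H_Titan/H_Earth = 20963/8287.9 = 2.5294.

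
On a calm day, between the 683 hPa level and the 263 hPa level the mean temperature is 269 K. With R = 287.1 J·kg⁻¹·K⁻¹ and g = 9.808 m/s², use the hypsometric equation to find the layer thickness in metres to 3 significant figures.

Δz ≈ 7510 m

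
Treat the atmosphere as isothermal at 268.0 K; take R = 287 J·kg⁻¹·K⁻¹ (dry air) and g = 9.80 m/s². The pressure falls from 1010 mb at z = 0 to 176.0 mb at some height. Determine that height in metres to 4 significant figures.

z ≈ 13710 m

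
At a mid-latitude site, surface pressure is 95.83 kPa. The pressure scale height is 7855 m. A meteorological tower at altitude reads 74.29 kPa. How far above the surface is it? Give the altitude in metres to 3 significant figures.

Invert the barometric formula: z = H ln(P₀/P).
P₀/P = 95.83/74.29 = 1.2899; ln(1.2899) = 0.25456.
z = 7855.0 × 0.25456 = 1999.6 m.

z ≈ 2000 m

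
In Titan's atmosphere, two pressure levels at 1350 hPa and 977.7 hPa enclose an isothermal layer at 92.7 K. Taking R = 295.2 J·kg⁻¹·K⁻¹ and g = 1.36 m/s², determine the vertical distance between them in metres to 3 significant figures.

Hypsometric equation: Δz = (R T̄/g) ln(P₁/P₂).
R T̄/g = 295.2 × 92.7 / 1.36 = 20121 m.
ln(1350/977.7) = ln(1.3808) = 0.32266.
Δz = 20121 × 0.32266 = 6492.2 m.

Δz ≈ 6490 m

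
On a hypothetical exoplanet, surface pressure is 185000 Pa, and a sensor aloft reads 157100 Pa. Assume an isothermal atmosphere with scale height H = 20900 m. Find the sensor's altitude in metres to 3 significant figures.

Invert the barometric formula: z = H ln(P₀/P).
P₀/P = 185000/157100 = 1.1776; ln(1.1776) = 0.16348.
z = 20900 × 0.16348 = 3416.7 m.

z ≈ 3420 m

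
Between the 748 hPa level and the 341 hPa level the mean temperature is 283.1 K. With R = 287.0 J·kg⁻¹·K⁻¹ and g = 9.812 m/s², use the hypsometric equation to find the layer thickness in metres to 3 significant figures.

Δz ≈ 6500 m

Hypsometric equation: Δz = (R T̄/g) ln(P₁/P₂).
R T̄/g = 287.0 × 283.1 / 9.812 = 8280.6 m.
ln(748/341) = ln(2.1935) = 0.78550.
Δz = 8280.6 × 0.78550 = 6504.4 m.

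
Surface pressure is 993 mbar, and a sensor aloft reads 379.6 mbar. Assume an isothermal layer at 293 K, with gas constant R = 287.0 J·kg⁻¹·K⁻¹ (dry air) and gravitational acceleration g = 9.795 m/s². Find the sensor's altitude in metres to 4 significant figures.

z ≈ 8256 m

Scale height: H = RT/g = 287.0 × 293 / 9.795 = 8585.1 m.
Invert the barometric formula: z = H ln(P₀/P).
P₀/P = 993/379.6 = 2.6159; ln(2.6159) = 0.96161.
z = 8585.1 × 0.96161 = 8255.5 m.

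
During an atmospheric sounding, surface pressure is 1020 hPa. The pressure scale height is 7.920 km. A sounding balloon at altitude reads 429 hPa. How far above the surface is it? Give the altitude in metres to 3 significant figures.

Invert the barometric formula: z = H ln(P₀/P).
P₀/P = 1020/429 = 2.3776; ln(2.3776) = 0.86609.
z = 7920.0 × 0.86609 = 6859.4 m.

z ≈ 6860 m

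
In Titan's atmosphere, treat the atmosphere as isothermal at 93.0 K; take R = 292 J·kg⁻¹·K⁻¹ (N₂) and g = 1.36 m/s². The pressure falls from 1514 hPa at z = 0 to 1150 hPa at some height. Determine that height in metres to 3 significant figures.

z ≈ 5490 m

Scale height: H = RT/g = 292 × 93.0 / 1.36 = 19968 m.
Invert the barometric formula: z = H ln(P₀/P).
P₀/P = 1514/1150 = 1.3165; ln(1.3165) = 0.27498.
z = 19968 × 0.27498 = 5490.8 m.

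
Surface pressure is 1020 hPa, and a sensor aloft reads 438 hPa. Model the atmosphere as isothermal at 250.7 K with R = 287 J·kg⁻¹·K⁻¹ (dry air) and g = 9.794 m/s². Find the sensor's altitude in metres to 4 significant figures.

Scale height: H = RT/g = 287 × 250.7 / 9.794 = 7346.4 m.
Invert the barometric formula: z = H ln(P₀/P).
P₀/P = 1020/438 = 2.3288; ln(2.3288) = 0.84535.
z = 7346.4 × 0.84535 = 6210.3 m.

z ≈ 6210 m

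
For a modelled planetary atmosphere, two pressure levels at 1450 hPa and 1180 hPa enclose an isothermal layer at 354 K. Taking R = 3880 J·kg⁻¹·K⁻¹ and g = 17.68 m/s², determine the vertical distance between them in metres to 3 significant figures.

Δz ≈ 16000 m

Hypsometric equation: Δz = (R T̄/g) ln(P₁/P₂).
R T̄/g = 3880 × 354 / 17.68 = 77688 m.
ln(1450/1180) = ln(1.2288) = 0.20604.
Δz = 77688 × 0.20604 = 16007 m.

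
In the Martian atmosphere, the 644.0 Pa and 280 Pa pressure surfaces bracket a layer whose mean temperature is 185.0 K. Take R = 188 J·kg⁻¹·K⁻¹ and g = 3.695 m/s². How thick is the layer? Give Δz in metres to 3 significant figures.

Hypsometric equation: Δz = (R T̄/g) ln(P₁/P₂).
R T̄/g = 188 × 185.0 / 3.695 = 9412.7 m.
ln(644.0/280) = ln(2.3000) = 0.83291.
Δz = 9412.7 × 0.83291 = 7839.9 m.

Δz ≈ 7840 m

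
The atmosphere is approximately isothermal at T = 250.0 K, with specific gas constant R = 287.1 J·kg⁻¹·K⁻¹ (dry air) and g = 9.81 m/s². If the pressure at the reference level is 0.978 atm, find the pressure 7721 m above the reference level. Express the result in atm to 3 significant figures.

Scale height: H = RT/g = 287.1 × 250.0 / 9.81 = 7316.5 m.
Barometric formula: P = P₀ exp(−z/H).
z/H = 7721.0/7316.5 = 1.0553; exp(−1.0553) = 0.34809.
P = 0.978 × 0.34809 = 0.34043 atm.

P ≈ 0.340 atm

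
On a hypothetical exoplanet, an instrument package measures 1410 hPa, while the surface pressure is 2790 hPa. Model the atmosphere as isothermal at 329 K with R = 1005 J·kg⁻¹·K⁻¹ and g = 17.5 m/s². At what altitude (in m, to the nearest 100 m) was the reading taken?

z ≈ 12900 m

Scale height: H = RT/g = 1005 × 329 / 17.5 = 18894 m.
Invert the barometric formula: z = H ln(P₀/P).
P₀/P = 2790/1410 = 1.9787; ln(1.9787) = 0.68244.
z = 18894 × 0.68244 = 12894 m.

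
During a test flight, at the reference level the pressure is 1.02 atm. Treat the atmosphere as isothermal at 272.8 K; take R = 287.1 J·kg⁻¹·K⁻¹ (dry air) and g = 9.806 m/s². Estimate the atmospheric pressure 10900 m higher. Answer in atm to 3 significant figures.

P ≈ 0.261 atm

Scale height: H = RT/g = 287.1 × 272.8 / 9.806 = 7987.0 m.
Barometric formula: P = P₀ exp(−z/H).
z/H = 10900/7987.0 = 1.3647; exp(−1.3647) = 0.25546.
P = 1.02 × 0.25546 = 0.26057 atm.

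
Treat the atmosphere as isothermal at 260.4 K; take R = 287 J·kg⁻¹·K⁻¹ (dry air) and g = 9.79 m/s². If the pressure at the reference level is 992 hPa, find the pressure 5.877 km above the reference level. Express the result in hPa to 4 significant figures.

Scale height: H = RT/g = 287 × 260.4 / 9.79 = 7633.8 m.
Barometric formula: P = P₀ exp(−z/H).
z/H = 5877.0/7633.8 = 0.76987; exp(−0.76987) = 0.46307.
P = 992 × 0.46307 = 459.37 hPa.

P ≈ 459.4 hPa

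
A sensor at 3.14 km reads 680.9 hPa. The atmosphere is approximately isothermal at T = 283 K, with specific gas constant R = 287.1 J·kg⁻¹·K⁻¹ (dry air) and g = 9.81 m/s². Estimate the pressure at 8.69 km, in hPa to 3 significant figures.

Scale height: H = RT/g = 287.1 × 283 / 9.81 = 8282.3 m.
Between two levels, P₂ = P₁ exp(−Δz/H) with Δz = z₂ − z₁.
Δz = 8690.0 − 3140.0 = 5550.0 m; Δz/H = 5550.0/8282.3 = 0.67010.
P₂ = 680.9 × exp(−0.67010) = 680.9 × 0.51166 = 348.39 hPa.

P ≈ 348 hPa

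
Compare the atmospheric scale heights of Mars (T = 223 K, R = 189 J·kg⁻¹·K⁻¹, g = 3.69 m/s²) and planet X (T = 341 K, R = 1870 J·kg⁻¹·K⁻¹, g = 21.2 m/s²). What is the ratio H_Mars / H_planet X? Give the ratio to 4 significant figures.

H_Mars/H_planet X ≈ 0.3797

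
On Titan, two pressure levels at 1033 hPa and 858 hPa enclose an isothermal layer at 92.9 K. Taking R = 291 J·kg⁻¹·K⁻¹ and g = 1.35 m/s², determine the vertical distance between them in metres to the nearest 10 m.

Hypsometric equation: Δz = (R T̄/g) ln(P₁/P₂).
R T̄/g = 291 × 92.9 / 1.35 = 20025 m.
ln(1033/858) = ln(1.2040) = 0.18565.
Δz = 20025 × 0.18565 = 3717.6 m.

Δz ≈ 3720 m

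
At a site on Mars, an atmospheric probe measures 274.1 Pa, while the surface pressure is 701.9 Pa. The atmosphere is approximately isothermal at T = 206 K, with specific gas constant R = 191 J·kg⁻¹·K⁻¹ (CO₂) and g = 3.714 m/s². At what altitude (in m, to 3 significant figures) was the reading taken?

Scale height: H = RT/g = 191 × 206 / 3.714 = 10594 m.
Invert the barometric formula: z = H ln(P₀/P).
P₀/P = 701.9/274.1 = 2.5607; ln(2.5607) = 0.94028.
z = 10594 × 0.94028 = 9961.3 m.

z ≈ 9960 m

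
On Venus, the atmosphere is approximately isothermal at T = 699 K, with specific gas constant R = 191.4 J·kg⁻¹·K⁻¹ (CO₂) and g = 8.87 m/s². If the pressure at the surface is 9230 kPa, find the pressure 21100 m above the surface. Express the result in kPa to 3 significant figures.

P ≈ 2280 kPa

Scale height: H = RT/g = 191.4 × 699 / 8.87 = 15083 m.
Barometric formula: P = P₀ exp(−z/H).
z/H = 21100/15083 = 1.3989; exp(−1.3989) = 0.24687.
P = 9230 × 0.24687 = 2278.6 kPa.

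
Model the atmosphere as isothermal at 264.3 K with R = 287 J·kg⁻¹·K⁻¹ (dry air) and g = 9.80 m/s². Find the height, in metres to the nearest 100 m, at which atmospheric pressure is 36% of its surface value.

Scale height: H = RT/g = 287 × 264.3 / 9.80 = 7740.2 m.
Set P/P₀ = exp(−z/H) = 0.36, so z = −H ln(0.36).
−ln(0.36) = 1.0217; z = 7740.2 × 1.0217 = 7908.2 m.

z ≈ 7900 m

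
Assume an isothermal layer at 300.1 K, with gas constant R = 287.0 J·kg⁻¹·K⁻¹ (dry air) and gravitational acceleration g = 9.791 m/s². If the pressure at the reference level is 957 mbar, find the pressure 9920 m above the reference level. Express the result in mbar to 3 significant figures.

P ≈ 310 mbar

Scale height: H = RT/g = 287.0 × 300.1 / 9.791 = 8796.7 m.
Barometric formula: P = P₀ exp(−z/H).
z/H = 9920.0/8796.7 = 1.1277; exp(−1.1277) = 0.32378.
P = 957 × 0.32378 = 309.86 mbar.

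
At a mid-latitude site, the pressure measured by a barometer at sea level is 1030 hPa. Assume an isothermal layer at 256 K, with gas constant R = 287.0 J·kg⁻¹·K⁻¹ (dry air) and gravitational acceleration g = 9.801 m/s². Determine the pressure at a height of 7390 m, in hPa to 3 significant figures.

P ≈ 384 hPa

Scale height: H = RT/g = 287.0 × 256 / 9.801 = 7496.4 m.
Barometric formula: P = P₀ exp(−z/H).
z/H = 7390.0/7496.4 = 0.98581; exp(−0.98581) = 0.37314.
P = 1030 × 0.37314 = 384.33 hPa.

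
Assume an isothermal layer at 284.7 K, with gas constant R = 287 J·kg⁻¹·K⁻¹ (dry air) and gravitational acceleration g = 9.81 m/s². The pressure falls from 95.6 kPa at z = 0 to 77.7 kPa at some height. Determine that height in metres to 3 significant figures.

Scale height: H = RT/g = 287 × 284.7 / 9.81 = 8329.1 m.
Invert the barometric formula: z = H ln(P₀/P).
P₀/P = 95.6/77.7 = 1.2304; ln(1.2304) = 0.20734.
z = 8329.1 × 0.20734 = 1727.0 m.

z ≈ 1730 m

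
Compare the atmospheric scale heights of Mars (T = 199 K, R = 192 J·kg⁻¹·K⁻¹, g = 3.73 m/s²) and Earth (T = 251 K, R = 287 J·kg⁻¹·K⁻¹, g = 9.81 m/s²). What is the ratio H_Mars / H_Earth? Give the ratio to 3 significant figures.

H_Mars/H_Earth ≈ 1.39

H = RT/g for each body.
H_Mars = 192 × 199 / 3.73 = 10243 m.
H_Earth = 287 × 251 / 9.81 = 7343.2 m.
H_Mars/H_Earth = 10243/7343.2 = 1.3949.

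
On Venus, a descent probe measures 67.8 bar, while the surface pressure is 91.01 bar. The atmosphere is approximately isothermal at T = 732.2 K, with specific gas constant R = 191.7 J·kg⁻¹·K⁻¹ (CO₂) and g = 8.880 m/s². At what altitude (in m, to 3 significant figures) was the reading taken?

Scale height: H = RT/g = 191.7 × 732.2 / 8.880 = 15807 m.
Invert the barometric formula: z = H ln(P₀/P).
P₀/P = 91.01/67.8 = 1.3423; ln(1.3423) = 0.29438.
z = 15807 × 0.29438 = 4653.3 m.

z ≈ 4650 m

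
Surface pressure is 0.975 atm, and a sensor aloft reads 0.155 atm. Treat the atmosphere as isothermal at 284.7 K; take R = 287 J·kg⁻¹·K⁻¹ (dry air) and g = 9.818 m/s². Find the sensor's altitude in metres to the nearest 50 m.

z ≈ 15300 m

Scale height: H = RT/g = 287 × 284.7 / 9.818 = 8322.4 m.
Invert the barometric formula: z = H ln(P₀/P).
P₀/P = 0.975/0.155 = 6.2903; ln(6.2903) = 1.8390.
z = 8322.4 × 1.8390 = 15305 m.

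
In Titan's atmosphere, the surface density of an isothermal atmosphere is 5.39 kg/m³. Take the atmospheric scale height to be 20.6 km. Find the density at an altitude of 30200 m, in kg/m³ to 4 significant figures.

In an isothermal atmosphere, density decays like pressure: ρ = ρ₀ exp(−z/H).
z/H = 30200/20600 = 1.4660; exp(−1.4660) = 0.23085.
ρ = 5.39 × 0.23085 = 1.2443 kg/m³.

ρ ≈ 1.244 kg/m³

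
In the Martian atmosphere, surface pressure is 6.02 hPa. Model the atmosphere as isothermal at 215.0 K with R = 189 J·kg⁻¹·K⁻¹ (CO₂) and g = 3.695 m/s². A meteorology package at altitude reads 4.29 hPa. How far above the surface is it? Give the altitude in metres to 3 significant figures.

z ≈ 3730 m

Scale height: H = RT/g = 189 × 215.0 / 3.695 = 10997 m.
Invert the barometric formula: z = H ln(P₀/P).
P₀/P = 6.02/4.29 = 1.4033; ln(1.4033) = 0.33883.
z = 10997 × 0.33883 = 3726.1 m.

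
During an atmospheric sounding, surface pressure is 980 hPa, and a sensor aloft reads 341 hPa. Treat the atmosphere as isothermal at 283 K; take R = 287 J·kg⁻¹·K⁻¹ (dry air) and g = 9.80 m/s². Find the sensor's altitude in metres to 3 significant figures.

Scale height: H = RT/g = 287 × 283 / 9.80 = 8287.9 m.
Invert the barometric formula: z = H ln(P₀/P).
P₀/P = 980/341 = 2.8739; ln(2.8739) = 1.0557.
z = 8287.9 × 1.0557 = 8749.5 m.

z ≈ 8750 m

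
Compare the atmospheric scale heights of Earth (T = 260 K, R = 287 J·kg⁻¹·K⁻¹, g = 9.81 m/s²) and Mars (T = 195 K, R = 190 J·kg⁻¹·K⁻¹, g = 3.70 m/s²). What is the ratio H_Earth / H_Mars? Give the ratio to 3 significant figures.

H_Earth/H_Mars ≈ 0.760

H = RT/g for each body.
H_Earth = 287 × 260 / 9.81 = 7606.5 m.
H_Mars = 190 × 195 / 3.70 = 10014 m.
H_Earth/H_Mars = 7606.5/10014 = 0.75959.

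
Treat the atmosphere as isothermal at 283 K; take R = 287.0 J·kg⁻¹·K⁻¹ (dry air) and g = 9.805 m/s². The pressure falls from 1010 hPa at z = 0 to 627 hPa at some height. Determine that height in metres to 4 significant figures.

Scale height: H = RT/g = 287.0 × 283 / 9.805 = 8283.6 m.
Invert the barometric formula: z = H ln(P₀/P).
P₀/P = 1010/627 = 1.6108; ln(1.6108) = 0.47673.
z = 8283.6 × 0.47673 = 3949.0 m.

z ≈ 3949 m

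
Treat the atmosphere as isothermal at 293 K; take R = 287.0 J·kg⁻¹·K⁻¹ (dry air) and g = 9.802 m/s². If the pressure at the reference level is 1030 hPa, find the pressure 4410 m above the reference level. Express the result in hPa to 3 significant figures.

P ≈ 616 hPa

Scale height: H = RT/g = 287.0 × 293 / 9.802 = 8579.0 m.
Barometric formula: P = P₀ exp(−z/H).
z/H = 4410.0/8579.0 = 0.51405; exp(−0.51405) = 0.59807.
P = 1030 × 0.59807 = 616.01 hPa.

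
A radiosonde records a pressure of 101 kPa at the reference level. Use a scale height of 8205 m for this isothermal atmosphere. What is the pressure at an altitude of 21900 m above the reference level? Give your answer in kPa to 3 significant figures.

Barometric formula: P = P₀ exp(−z/H).
z/H = 21900/8205.0 = 2.6691; exp(−2.6691) = 0.069315.
P = 101 × 0.069315 = 7.0008 kPa.

P ≈ 7.00 kPa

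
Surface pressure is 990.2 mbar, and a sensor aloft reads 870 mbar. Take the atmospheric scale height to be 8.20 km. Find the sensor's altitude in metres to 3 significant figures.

Invert the barometric formula: z = H ln(P₀/P).
P₀/P = 990.2/870 = 1.1382; ln(1.1382) = 0.12945.
z = 8200.0 × 0.12945 = 1061.5 m.

z ≈ 1060 m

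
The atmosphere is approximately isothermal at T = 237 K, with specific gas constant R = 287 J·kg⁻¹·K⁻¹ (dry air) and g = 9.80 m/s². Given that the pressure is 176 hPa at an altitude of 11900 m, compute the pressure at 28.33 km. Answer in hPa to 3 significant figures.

Scale height: H = RT/g = 287 × 237 / 9.80 = 6940.7 m.
Between two levels, P₂ = P₁ exp(−Δz/H) with Δz = z₂ − z₁.
Δz = 28330 − 11900 = 16430 m; Δz/H = 16430/6940.7 = 2.3672.
P₂ = 176 × exp(−2.3672) = 176 × 0.093743 = 16.499 hPa.

P ≈ 16.5 hPa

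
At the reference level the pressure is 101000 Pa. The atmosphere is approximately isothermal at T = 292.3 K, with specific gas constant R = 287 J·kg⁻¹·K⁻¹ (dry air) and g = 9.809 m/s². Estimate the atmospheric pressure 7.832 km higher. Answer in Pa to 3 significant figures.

P ≈ 40400 Pa

Scale height: H = RT/g = 287 × 292.3 / 9.809 = 8552.4 m.
Barometric formula: P = P₀ exp(−z/H).
z/H = 7832.0/8552.4 = 0.91577; exp(−0.91577) = 0.40021.
P = 101000 × 0.40021 = 40421 Pa.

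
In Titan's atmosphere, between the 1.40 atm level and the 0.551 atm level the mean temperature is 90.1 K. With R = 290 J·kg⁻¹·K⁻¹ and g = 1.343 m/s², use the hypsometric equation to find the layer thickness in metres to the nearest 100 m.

Δz ≈ 18100 m

Hypsometric equation: Δz = (R T̄/g) ln(P₁/P₂).
R T̄/g = 290 × 90.1 / 1.343 = 19456 m.
ln(1.40/0.551) = ln(2.5408) = 0.93248.
Δz = 19456 × 0.93248 = 18142 m.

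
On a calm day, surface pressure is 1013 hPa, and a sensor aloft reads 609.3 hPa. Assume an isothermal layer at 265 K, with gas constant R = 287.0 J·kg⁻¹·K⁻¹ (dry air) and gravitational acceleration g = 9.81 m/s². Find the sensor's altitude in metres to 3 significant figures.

z ≈ 3940 m

Scale height: H = RT/g = 287.0 × 265 / 9.81 = 7752.8 m.
Invert the barometric formula: z = H ln(P₀/P).
P₀/P = 1013/609.3 = 1.6626; ln(1.6626) = 0.50838.
z = 7752.8 × 0.50838 = 3941.4 m.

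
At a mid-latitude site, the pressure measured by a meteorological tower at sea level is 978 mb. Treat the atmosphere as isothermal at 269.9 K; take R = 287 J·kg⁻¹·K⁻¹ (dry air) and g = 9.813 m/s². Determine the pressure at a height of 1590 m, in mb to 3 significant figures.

P ≈ 800 mb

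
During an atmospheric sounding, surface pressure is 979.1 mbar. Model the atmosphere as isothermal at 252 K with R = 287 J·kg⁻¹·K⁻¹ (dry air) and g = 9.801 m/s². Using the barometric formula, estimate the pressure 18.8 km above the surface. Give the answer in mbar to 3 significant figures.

P ≈ 76.6 mbar

Scale height: H = RT/g = 287 × 252 / 9.801 = 7379.2 m.
Barometric formula: P = P₀ exp(−z/H).
z/H = 18800/7379.2 = 2.5477; exp(−2.5477) = 0.078261.
P = 979.1 × 0.078261 = 76.625 mbar.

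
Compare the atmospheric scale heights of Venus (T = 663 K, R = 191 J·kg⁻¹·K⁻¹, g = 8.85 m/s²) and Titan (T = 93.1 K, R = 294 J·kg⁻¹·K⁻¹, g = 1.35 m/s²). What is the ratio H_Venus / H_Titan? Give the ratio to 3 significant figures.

H = RT/g for each body.
H_Venus = 191 × 663 / 8.85 = 14309 m.
H_Titan = 294 × 93.1 / 1.35 = 20275 m.
H_Venus/H_Titan = 14309/20275 = 0.70575.

H_Venus/H_Titan ≈ 0.706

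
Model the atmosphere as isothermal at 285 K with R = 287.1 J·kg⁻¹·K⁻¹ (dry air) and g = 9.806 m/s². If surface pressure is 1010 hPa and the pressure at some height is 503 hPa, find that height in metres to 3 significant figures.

Scale height: H = RT/g = 287.1 × 285 / 9.806 = 8344.2 m.
Invert the barometric formula: z = H ln(P₀/P).
P₀/P = 1010/503 = 2.0080; ln(2.0080) = 0.69714.
z = 8344.2 × 0.69714 = 5817.1 m.

z ≈ 5820 m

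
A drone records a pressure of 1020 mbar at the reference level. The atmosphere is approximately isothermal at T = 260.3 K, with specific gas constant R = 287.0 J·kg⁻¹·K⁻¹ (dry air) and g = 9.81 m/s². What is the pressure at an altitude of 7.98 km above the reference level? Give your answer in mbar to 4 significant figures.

Scale height: H = RT/g = 287.0 × 260.3 / 9.81 = 7615.3 m.
Barometric formula: P = P₀ exp(−z/H).
z/H = 7980.0/7615.3 = 1.0479; exp(−1.0479) = 0.35067.
P = 1020 × 0.35067 = 357.68 mbar.

P ≈ 357.7 mbar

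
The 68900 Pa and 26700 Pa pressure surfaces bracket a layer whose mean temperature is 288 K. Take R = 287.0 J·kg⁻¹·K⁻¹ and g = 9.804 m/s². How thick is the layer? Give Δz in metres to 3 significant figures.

Δz ≈ 7990 m

Hypsometric equation: Δz = (R T̄/g) ln(P₁/P₂).
R T̄/g = 287.0 × 288 / 9.804 = 8430.8 m.
ln(68900/26700) = ln(2.5805) = 0.94798.
Δz = 8430.8 × 0.94798 = 7992.2 m.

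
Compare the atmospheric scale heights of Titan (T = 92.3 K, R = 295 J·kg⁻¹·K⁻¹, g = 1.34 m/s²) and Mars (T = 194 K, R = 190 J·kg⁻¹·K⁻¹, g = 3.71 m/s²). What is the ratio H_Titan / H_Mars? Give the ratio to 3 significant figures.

H = RT/g for each body.
H_Titan = 295 × 92.3 / 1.34 = 20320 m.
H_Mars = 190 × 194 / 3.71 = 9935.3 m.
H_Titan/H_Mars = 20320/9935.3 = 2.0452.

H_Titan/H_Mars ≈ 2.05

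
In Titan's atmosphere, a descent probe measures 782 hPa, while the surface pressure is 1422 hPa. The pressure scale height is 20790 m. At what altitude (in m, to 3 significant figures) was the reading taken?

Invert the barometric formula: z = H ln(P₀/P).
P₀/P = 1422/782 = 1.8184; ln(1.8184) = 0.59796.
z = 20790 × 0.59796 = 12432 m.

z ≈ 12400 m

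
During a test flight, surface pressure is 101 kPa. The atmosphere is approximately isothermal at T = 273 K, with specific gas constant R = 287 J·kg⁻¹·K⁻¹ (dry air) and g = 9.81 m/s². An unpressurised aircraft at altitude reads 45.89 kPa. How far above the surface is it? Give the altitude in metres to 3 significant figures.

z ≈ 6300 m

Scale height: H = RT/g = 287 × 273 / 9.81 = 7986.9 m.
Invert the barometric formula: z = H ln(P₀/P).
P₀/P = 101/45.89 = 2.2009; ln(2.2009) = 0.78887.
z = 7986.9 × 0.78887 = 6300.6 m.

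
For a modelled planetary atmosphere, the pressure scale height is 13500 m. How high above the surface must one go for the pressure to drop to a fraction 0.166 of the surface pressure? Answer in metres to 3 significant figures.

Set P/P₀ = exp(−z/H) = 0.166, so z = −H ln(0.166).
−ln(0.166) = 1.7958; z = 13500 × 1.7958 = 24243 m.

z ≈ 24200 m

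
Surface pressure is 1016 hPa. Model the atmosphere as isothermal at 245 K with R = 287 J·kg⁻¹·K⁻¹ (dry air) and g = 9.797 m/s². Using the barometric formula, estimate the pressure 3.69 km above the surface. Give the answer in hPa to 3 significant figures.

Scale height: H = RT/g = 287 × 245 / 9.797 = 7177.2 m.
Barometric formula: P = P₀ exp(−z/H).
z/H = 3690.0/7177.2 = 0.51413; exp(−0.51413) = 0.59802.
P = 1016 × 0.59802 = 607.59 hPa.

P ≈ 608 hPa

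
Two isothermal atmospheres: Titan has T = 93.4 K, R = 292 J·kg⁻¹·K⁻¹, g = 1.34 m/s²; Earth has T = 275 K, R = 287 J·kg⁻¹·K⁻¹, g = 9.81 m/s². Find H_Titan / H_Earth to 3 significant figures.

H = RT/g for each body.
H_Titan = 292 × 93.4 / 1.34 = 20353 m.
H_Earth = 287 × 275 / 9.81 = 8045.4 m.
H_Titan/H_Earth = 20353/8045.4 = 2.5298.

H_Titan/H_Earth ≈ 2.53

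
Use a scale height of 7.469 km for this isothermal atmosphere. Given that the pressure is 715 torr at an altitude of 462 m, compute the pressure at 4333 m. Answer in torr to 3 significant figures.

Between two levels, P₂ = P₁ exp(−Δz/H) with Δz = z₂ − z₁.
Δz = 4333.0 − 462.00 = 3871.0 m; Δz/H = 3871.0/7469.0 = 0.51828.
P₂ = 715 × exp(−0.51828) = 715 × 0.59554 = 425.81 torr.

P ≈ 426 torr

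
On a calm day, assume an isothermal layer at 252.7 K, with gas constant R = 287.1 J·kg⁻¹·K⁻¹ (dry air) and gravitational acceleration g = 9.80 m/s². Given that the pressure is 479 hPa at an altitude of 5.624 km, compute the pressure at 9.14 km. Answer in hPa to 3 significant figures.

P ≈ 298 hPa

Scale height: H = RT/g = 287.1 × 252.7 / 9.80 = 7403.1 m.
Between two levels, P₂ = P₁ exp(−Δz/H) with Δz = z₂ − z₁.
Δz = 9140.0 − 5624.0 = 3516.0 m; Δz/H = 3516.0/7403.1 = 0.47494.
P₂ = 479 × exp(−0.47494) = 479 × 0.62192 = 297.90 hPa.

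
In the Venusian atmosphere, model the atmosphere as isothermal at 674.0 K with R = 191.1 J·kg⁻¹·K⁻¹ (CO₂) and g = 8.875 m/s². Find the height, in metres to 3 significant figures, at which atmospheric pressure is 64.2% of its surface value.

z ≈ 6430 m

Scale height: H = RT/g = 191.1 × 674.0 / 8.875 = 14513 m.
Set P/P₀ = exp(−z/H) = 0.642, so z = −H ln(0.642).
−ln(0.642) = 0.44317; z = 14513 × 0.44317 = 6431.7 m.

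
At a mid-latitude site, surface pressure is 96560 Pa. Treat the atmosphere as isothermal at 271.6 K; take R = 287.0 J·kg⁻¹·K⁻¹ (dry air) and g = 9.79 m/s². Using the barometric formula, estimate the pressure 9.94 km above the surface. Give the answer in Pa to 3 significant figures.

Scale height: H = RT/g = 287.0 × 271.6 / 9.79 = 7962.1 m.
Barometric formula: P = P₀ exp(−z/H).
z/H = 9940.0/7962.1 = 1.2484; exp(−1.2484) = 0.28696.
P = 96560 × 0.28696 = 27709 Pa.

P ≈ 27700 Pa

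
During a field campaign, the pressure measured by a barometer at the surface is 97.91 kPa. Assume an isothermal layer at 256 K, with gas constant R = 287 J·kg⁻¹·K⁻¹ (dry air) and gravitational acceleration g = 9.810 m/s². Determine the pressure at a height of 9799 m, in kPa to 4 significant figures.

P ≈ 26.46 kPa

Scale height: H = RT/g = 287 × 256 / 9.810 = 7489.5 m.
Barometric formula: P = P₀ exp(−z/H).
z/H = 9799.0/7489.5 = 1.3084; exp(−1.3084) = 0.27025.
P = 97.91 × 0.27025 = 26.460 kPa.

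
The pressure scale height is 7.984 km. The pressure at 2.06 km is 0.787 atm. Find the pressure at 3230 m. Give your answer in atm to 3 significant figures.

P ≈ 0.680 atm

Between two levels, P₂ = P₁ exp(−Δz/H) with Δz = z₂ − z₁.
Δz = 3230.0 − 2060.0 = 1170.0 m; Δz/H = 1170.0/7984.0 = 0.14654.
P₂ = 0.787 × exp(−0.14654) = 0.787 × 0.86369 = 0.67972 atm.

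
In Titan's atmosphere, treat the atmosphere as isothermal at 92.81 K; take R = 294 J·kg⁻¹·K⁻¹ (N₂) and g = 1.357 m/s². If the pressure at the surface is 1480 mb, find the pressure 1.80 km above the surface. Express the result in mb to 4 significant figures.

Scale height: H = RT/g = 294 × 92.81 / 1.357 = 20108 m.
Barometric formula: P = P₀ exp(−z/H).
z/H = 1800.0/20108 = 0.089517; exp(−0.089517) = 0.91437.
P = 1480 × 0.91437 = 1353.3 mb.

P ≈ 1353 mb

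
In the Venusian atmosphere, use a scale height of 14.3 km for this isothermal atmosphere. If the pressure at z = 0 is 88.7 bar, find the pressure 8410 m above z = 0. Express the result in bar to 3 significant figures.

Barometric formula: P = P₀ exp(−z/H).
z/H = 8410.0/14300 = 0.58811; exp(−0.58811) = 0.55538.
P = 88.7 × 0.55538 = 49.262 bar.

P ≈ 49.3 bar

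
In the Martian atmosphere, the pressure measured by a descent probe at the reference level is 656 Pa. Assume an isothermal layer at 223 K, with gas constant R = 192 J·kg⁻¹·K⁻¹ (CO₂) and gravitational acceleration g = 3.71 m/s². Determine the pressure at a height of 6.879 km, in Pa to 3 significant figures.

Scale height: H = RT/g = 192 × 223 / 3.71 = 11541 m.
Barometric formula: P = P₀ exp(−z/H).
z/H = 6879.0/11541 = 0.59605; exp(−0.59605) = 0.55098.
P = 656 × 0.55098 = 361.44 Pa.

P ≈ 361 Pa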